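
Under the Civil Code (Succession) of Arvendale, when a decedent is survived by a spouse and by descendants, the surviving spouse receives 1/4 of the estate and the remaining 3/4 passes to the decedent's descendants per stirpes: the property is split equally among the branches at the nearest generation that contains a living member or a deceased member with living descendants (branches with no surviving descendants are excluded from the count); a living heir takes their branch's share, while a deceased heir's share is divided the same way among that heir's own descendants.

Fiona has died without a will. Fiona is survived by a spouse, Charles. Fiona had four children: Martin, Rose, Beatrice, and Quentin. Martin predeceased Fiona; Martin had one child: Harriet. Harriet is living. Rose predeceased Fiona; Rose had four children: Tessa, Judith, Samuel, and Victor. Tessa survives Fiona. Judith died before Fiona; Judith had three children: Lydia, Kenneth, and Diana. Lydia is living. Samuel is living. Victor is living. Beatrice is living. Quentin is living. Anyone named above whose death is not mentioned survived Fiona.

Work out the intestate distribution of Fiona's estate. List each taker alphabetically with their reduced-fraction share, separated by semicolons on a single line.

Charles, as surviving spouse, takes 1/4.
The remaining 3/4 passes to Fiona's descendants per stirpes.
The 3/4 is divided into 4 equal shares of 3/16 among Martin, Rose, Beatrice, Quentin.
Martin predeceased; the 3/16 allotted to Martin's branch passes to Martin's issue by representation.
Harriet is the sole taker at this level and receives the full 3/16.
Rose predeceased; the 3/16 allotted to Rose's branch passes to Rose's issue by representation.
The 3/16 is divided into 4 equal shares of 3/64 among Tessa, Judith, Samuel, Victor.
Tessa is living and takes 3/64.
Judith predeceased; the 3/64 allotted to Judith's branch passes to Judith's issue by representation.
The 3/64 is divided into 3 equal shares of 1/64 among Lydia, Kenneth, Diana.
Lydia is living and takes 1/64.
Kenneth is living and takes 1/64.
Diana is living and takes 1/64.
Samuel is living and takes 3/64.
Victor is living and takes 3/64.
Beatrice is living and takes 3/16.
Quentin is living and takes 3/16.

Beatrice 3/16; Charles 1/4; Diana 1/64; Harriet 3/16; Kenneth 1/64; Lydia 1/64; Quentin 3/16; Samuel 3/64; Tessa 3/64; Victor 3/64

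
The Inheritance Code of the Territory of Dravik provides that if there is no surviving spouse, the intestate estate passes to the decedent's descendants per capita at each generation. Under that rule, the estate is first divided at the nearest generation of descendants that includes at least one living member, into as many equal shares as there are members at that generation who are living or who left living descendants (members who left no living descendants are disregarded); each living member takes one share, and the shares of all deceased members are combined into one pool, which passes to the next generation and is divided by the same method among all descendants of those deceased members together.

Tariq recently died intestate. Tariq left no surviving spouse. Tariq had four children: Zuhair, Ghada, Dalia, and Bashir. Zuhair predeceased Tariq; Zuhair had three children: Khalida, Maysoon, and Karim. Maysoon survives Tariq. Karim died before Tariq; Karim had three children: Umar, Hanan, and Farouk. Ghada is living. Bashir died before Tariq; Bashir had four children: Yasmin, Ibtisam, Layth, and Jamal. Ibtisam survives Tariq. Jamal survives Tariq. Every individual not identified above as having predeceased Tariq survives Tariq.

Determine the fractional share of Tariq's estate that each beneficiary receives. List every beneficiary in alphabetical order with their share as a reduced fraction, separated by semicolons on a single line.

Dalia 1/4; Farouk 1/42; Ghada 1/4; Hanan 1/42; Ibtisam 1/14; Jamal 1/14; Khalida 1/14; Layth 1/14; Maysoon 1/14; Umar 1/42; Yasmin 1/14

There is no surviving spouse, so the entire estate passes to Tariq's descendants per capita at each generation.
At generation 1 (Zuhair, Ghada, Dalia, Bashir) there are 4 shares of (1)/4 = 1/4 each.
Living: Ghada and Dalia — each takes 1/4.
Deceased: Zuhair and Bashir. Their combined 1/2 is pooled and carried to generation 2.
At generation 2 (Khalida, Maysoon, Karim, Yasmin, Ibtisam, Layth, Jamal) there are 7 shares of (1/2)/7 = 1/14 each.
Living: Khalida, Maysoon, Yasmin, Ibtisam, Layth, and Jamal — each takes 1/14.
Deceased: Karim. That 1/14 share is carried to generation 3.
At generation 3 (Umar, Hanan, Farouk) there are 3 shares of (1/14)/3 = 1/42 each.
Living: Umar, Hanan, and Farouk — each takes 1/42.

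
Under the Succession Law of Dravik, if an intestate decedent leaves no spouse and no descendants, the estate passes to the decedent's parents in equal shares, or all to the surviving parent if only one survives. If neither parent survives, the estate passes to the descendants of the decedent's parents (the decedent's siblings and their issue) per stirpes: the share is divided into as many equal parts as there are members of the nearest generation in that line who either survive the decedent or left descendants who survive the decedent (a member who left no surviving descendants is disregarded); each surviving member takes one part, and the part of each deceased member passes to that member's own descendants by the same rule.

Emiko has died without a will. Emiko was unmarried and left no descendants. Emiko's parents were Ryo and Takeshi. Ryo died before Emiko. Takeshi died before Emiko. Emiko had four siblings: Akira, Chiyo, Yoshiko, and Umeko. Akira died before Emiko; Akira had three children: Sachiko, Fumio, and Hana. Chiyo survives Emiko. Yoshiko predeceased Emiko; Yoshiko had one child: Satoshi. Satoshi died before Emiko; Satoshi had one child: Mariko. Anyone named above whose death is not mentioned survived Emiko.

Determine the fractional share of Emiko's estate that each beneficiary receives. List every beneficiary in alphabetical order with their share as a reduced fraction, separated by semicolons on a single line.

Neither parent survives and there are no descendants, so the estate passes to Emiko's siblings and their issue per stirpes.
The estate is divided into 4 equal shares of 1/4 among Akira, Chiyo, Yoshiko, Umeko.
Akira predeceased; the 1/4 allotted to Akira's branch passes to Akira's issue by representation.
The 1/4 is divided into 3 equal shares of 1/12 among Sachiko, Fumio, Hana.
Sachiko is living and takes 1/12.
Fumio is living and takes 1/12.
Hana is living and takes 1/12.
Chiyo is living and takes 1/4.
Yoshiko predeceased; the 1/4 allotted to Yoshiko's branch passes to Yoshiko's issue by representation.
Satoshi's line is the sole branch at this level, so the full 1/4 passes to Satoshi's issue by representation.
Mariko is the sole taker at this level and receives the full 1/4.
Umeko is living and takes 1/4.

Chiyo 1/4; Fumio 1/12; Hana 1/12; Mariko 1/4; Sachiko 1/12; Umeko 1/4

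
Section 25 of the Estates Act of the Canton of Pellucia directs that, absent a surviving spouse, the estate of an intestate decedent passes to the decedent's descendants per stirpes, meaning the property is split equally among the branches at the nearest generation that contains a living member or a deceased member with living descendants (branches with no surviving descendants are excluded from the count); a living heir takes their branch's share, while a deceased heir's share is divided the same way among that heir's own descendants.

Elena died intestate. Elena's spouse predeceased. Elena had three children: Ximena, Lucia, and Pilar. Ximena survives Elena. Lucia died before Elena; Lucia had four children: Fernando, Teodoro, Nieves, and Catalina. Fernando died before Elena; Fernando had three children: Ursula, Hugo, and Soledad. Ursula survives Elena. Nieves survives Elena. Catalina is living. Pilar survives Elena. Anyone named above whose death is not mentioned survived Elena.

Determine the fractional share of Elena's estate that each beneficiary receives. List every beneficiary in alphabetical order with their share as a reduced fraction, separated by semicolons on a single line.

Catalina 1/12; Hugo 1/36; Nieves 1/12; Pilar 1/3; Soledad 1/36; Teodoro 1/12; Ursula 1/36; Ximena 1/3

There is no surviving spouse, so the entire estate passes to Elena's descendants per stirpes.
The estate is divided into 3 equal shares of 1/3 among Ximena, Lucia, Pilar.
Ximena is living and takes 1/3.
Lucia predeceased; the 1/3 allotted to Lucia's branch passes to Lucia's issue by representation.
The 1/3 is divided into 4 equal shares of 1/12 among Fernando, Teodoro, Nieves, Catalina.
Fernando predeceased; the 1/12 allotted to Fernando's branch passes to Fernando's issue by representation.
The 1/12 is divided into 3 equal shares of 1/36 among Ursula, Hugo, Soledad.
Ursula is living and takes 1/36.
Hugo is living and takes 1/36.
Soledad is living and takes 1/36.
Teodoro is living and takes 1/12.
Nieves is living and takes 1/12.
Catalina is living and takes 1/12.
Pilar is living and takes 1/3.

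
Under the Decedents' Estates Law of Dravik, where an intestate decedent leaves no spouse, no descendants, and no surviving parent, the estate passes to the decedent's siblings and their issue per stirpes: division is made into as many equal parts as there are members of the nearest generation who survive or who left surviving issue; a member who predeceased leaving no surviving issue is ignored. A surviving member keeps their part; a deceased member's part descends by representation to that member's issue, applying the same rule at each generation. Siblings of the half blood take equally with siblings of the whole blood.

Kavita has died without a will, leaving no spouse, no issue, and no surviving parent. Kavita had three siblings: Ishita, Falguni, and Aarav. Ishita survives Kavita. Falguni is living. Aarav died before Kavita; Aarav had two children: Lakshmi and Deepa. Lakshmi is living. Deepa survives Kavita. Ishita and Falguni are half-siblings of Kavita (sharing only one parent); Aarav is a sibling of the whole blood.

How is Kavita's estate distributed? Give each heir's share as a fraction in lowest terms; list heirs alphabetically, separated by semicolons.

No spouse, descendants, or parent survives, so the estate passes to Kavita's siblings per stirpes.
Half-blood and whole-blood siblings take equally under the stated rule.
The estate is divided into 3 equal shares of 1/3 among Ishita, Falguni, Aarav.
Ishita is living and takes 1/3.
Falguni is living and takes 1/3.
Aarav predeceased; the 1/3 allotted to Aarav's branch passes to Aarav's issue by representation.
The 1/3 is divided into 2 equal shares of 1/6 among Lakshmi, Deepa.
Lakshmi is living and takes 1/6.
Deepa is living and takes 1/6.

Deepa 1/6; Falguni 1/3; Ishita 1/3; Lakshmi 1/6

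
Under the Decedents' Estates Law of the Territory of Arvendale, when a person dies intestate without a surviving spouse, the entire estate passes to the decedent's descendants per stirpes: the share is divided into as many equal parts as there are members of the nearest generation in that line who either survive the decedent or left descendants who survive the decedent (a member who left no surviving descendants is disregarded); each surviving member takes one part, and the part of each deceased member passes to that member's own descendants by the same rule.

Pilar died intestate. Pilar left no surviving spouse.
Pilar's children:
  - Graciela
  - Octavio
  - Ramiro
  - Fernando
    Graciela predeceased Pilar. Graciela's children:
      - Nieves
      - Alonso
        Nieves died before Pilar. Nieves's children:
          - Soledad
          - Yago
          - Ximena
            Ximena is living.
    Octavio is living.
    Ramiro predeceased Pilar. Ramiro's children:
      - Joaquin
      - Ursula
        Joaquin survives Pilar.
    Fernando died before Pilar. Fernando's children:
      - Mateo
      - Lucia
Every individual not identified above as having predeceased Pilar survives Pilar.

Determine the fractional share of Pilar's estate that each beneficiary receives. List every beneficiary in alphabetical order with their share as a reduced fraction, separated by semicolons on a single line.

There is no surviving spouse, so the entire estate passes to Pilar's descendants per stirpes.
The estate is divided into 4 equal shares of 1/4 among Graciela, Octavio, Ramiro, Fernando.
Graciela predeceased; the 1/4 allotted to Graciela's branch passes to Graciela's issue by representation.
The 1/4 is divided into 2 equal shares of 1/8 among Nieves, Alonso.
Nieves predeceased; the 1/8 allotted to Nieves's branch passes to Nieves's issue by representation.
The 1/8 is divided into 3 equal shares of 1/24 among Soledad, Yago, Ximena.
Soledad is living and takes 1/24.
Yago is living and takes 1/24.
Ximena is living and takes 1/24.
Alonso is living and takes 1/8.
Octavio is living and takes 1/4.
Ramiro predeceased; the 1/4 allotted to Ramiro's branch passes to Ramiro's issue by representation.
The 1/4 is divided into 2 equal shares of 1/8 among Joaquin, Ursula.
Joaquin is living and takes 1/8.
Ursula is living and takes 1/8.
Fernando predeceased; the 1/4 allotted to Fernando's branch passes to Fernando's issue by representation.
The 1/4 is divided into 2 equal shares of 1/8 among Mateo, Lucia.
Mateo is living and takes 1/8.
Lucia is living and takes 1/8.

Alonso 1/8; Joaquin 1/8; Lucia 1/8; Mateo 1/8; Octavio 1/4; Soledad 1/24; Ursula 1/8; Ximena 1/24; Yago 1/24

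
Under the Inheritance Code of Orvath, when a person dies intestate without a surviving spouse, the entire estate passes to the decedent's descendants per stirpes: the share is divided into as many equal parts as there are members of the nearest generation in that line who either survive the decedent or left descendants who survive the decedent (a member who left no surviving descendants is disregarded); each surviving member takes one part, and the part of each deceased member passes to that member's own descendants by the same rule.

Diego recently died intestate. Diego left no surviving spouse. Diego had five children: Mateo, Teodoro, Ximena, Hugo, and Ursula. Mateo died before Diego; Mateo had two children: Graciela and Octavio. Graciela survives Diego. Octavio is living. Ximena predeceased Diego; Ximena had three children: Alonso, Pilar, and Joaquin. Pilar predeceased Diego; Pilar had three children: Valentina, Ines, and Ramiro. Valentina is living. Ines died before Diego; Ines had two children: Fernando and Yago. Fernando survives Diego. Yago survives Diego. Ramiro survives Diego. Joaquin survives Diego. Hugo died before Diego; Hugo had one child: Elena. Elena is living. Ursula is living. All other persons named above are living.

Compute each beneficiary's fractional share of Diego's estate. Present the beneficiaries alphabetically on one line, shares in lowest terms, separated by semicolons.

Alonso 1/15; Elena 1/5; Fernando 1/90; Graciela 1/10; Joaquin 1/15; Octavio 1/10; Ramiro 1/45; Teodoro 1/5; Ursula 1/5; Valentina 1/45; Yago 1/90

There is no surviving spouse, so the entire estate passes to Diego's descendants per stirpes.
The estate is divided into 5 equal shares of 1/5 among Mateo, Teodoro, Ximena, Hugo, Ursula.
Mateo predeceased; the 1/5 allotted to Mateo's branch passes to Mateo's issue by representation.
The 1/5 is divided into 2 equal shares of 1/10 among Graciela, Octavio.
Graciela is living and takes 1/10.
Octavio is living and takes 1/10.
Teodoro is living and takes 1/5.
Ximena predeceased; the 1/5 allotted to Ximena's branch passes to Ximena's issue by representation.
The 1/5 is divided into 3 equal shares of 1/15 among Alonso, Pilar, Joaquin.
Alonso is living and takes 1/15.
Pilar predeceased; the 1/15 allotted to Pilar's branch passes to Pilar's issue by representation.
The 1/15 is divided into 3 equal shares of 1/45 among Valentina, Ines, Ramiro.
Valentina is living and takes 1/45.
Ines predeceased; the 1/45 allotted to Ines's branch passes to Ines's issue by representation.
The 1/45 is divided into 2 equal shares of 1/90 among Fernando, Yago.
Fernando is living and takes 1/90.
Yago is living and takes 1/90.
Ramiro is living and takes 1/45.
Joaquin is living and takes 1/15.
Hugo predeceased; the 1/5 allotted to Hugo's branch passes to Hugo's issue by representation.
Elena is the sole taker at this level and receives the full 1/5.
Ursula is living and takes 1/5.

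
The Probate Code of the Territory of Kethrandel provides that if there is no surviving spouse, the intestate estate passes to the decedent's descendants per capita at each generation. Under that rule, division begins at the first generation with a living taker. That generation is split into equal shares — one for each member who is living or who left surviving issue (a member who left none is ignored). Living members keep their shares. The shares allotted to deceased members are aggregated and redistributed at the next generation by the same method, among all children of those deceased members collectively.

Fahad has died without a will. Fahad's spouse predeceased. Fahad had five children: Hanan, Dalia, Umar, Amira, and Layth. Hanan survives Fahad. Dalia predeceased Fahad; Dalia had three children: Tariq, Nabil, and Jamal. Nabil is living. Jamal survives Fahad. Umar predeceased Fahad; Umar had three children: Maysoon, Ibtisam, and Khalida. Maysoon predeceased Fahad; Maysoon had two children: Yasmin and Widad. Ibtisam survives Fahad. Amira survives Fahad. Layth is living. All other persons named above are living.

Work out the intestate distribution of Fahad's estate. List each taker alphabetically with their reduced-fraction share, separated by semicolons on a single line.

There is no surviving spouse, so the entire estate passes to Fahad's descendants per capita at each generation.
At generation 1 (Hanan, Dalia, Umar, Amira, Layth) there are 5 shares of (1)/5 = 1/5 each.
Living: Hanan, Amira, and Layth — each takes 1/5.
Deceased: Dalia and Umar. Their combined 2/5 is pooled and carried to generation 2.
At generation 2 (Tariq, Nabil, Jamal, Maysoon, Ibtisam, Khalida) there are 6 shares of (2/5)/6 = 1/15 each.
Living: Tariq, Nabil, Jamal, Ibtisam, and Khalida — each takes 1/15.
Deceased: Maysoon. That 1/15 share is carried to generation 3.
At generation 3 (Yasmin, Widad) there are 2 shares of (1/15)/2 = 1/30 each.
Living: Yasmin and Widad — each takes 1/30.

Amira 1/5; Hanan 1/5; Ibtisam 1/15; Jamal 1/15; Khalida 1/15; Layth 1/5; Nabil 1/15; Tariq 1/15; Widad 1/30; Yasmin 1/30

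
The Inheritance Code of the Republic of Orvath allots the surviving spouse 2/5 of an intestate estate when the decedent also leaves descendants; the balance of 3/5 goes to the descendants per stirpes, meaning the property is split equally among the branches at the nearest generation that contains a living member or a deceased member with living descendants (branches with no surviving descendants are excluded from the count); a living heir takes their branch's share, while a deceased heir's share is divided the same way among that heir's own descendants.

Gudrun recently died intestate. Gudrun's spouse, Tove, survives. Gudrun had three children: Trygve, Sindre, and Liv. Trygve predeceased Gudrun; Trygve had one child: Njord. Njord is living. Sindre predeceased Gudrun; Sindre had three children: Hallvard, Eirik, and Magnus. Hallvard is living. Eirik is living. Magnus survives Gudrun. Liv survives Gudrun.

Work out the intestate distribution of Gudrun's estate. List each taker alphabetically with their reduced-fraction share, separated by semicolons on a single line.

Tove, as surviving spouse, takes 2/5.
The remaining 3/5 passes to Gudrun's descendants per stirpes.
The 3/5 is divided into 3 equal shares of 1/5 among Trygve, Sindre, Liv.
Trygve predeceased; the 1/5 allotted to Trygve's branch passes to Trygve's issue by representation.
Njord is the sole taker at this level and receives the full 1/5.
Sindre predeceased; the 1/5 allotted to Sindre's branch passes to Sindre's issue by representation.
The 1/5 is divided into 3 equal shares of 1/15 among Hallvard, Eirik, Magnus.
Hallvard is living and takes 1/15.
Eirik is living and takes 1/15.
Magnus is living and takes 1/15.
Liv is living and takes 1/5.

Eirik 1/15; Hallvard 1/15; Liv 1/5; Magnus 1/15; Njord 1/5; Tove 2/5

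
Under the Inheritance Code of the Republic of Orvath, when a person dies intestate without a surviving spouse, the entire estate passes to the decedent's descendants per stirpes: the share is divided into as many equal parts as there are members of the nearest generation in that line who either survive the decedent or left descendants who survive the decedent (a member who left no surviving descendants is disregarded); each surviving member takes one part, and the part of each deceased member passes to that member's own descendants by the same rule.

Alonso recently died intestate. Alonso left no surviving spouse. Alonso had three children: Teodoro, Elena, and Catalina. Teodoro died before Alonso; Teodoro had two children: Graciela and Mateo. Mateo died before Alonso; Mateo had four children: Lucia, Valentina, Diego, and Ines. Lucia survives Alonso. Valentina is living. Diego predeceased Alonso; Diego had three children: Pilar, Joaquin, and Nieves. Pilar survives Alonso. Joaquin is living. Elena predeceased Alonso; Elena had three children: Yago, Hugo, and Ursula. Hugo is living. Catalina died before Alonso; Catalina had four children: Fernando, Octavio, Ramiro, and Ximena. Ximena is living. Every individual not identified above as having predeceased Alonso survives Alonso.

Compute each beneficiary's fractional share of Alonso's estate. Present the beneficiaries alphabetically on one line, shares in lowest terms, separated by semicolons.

There is no surviving spouse, so the entire estate passes to Alonso's descendants per stirpes.
The estate is divided into 3 equal shares of 1/3 among Teodoro, Elena, Catalina.
Teodoro predeceased; the 1/3 allotted to Teodoro's branch passes to Teodoro's issue by representation.
The 1/3 is divided into 2 equal shares of 1/6 among Graciela, Mateo.
Graciela is living and takes 1/6.
Mateo predeceased; the 1/6 allotted to Mateo's branch passes to Mateo's issue by representation.
The 1/6 is divided into 4 equal shares of 1/24 among Lucia, Valentina, Diego, Ines.
Lucia is living and takes 1/24.
Valentina is living and takes 1/24.
Diego predeceased; the 1/24 allotted to Diego's branch passes to Diego's issue by representation.
The 1/24 is divided into 3 equal shares of 1/72 among Pilar, Joaquin, Nieves.
Pilar is living and takes 1/72.
Joaquin is living and takes 1/72.
Nieves is living and takes 1/72.
Ines is living and takes 1/24.
Elena predeceased; the 1/3 allotted to Elena's branch passes to Elena's issue by representation.
The 1/3 is divided into 3 equal shares of 1/9 among Yago, Hugo, Ursula.
Yago is living and takes 1/9.
Hugo is living and takes 1/9.
Ursula is living and takes 1/9.
Catalina predeceased; the 1/3 allotted to Catalina's branch passes to Catalina's issue by representation.
The 1/3 is divided into 4 equal shares of 1/12 among Fernando, Octavio, Ramiro, Ximena.
Fernando is living and takes 1/12.
Octavio is living and takes 1/12.
Ramiro is living and takes 1/12.
Ximena is living and takes 1/12.

Fernando 1/12; Graciela 1/6; Hugo 1/9; Ines 1/24; Joaquin 1/72; Lucia 1/24; Nieves 1/72; Octavio 1/12; Pilar 1/72; Ramiro 1/12; Ursula 1/9; Valentina 1/24; Ximena 1/12; Yago 1/9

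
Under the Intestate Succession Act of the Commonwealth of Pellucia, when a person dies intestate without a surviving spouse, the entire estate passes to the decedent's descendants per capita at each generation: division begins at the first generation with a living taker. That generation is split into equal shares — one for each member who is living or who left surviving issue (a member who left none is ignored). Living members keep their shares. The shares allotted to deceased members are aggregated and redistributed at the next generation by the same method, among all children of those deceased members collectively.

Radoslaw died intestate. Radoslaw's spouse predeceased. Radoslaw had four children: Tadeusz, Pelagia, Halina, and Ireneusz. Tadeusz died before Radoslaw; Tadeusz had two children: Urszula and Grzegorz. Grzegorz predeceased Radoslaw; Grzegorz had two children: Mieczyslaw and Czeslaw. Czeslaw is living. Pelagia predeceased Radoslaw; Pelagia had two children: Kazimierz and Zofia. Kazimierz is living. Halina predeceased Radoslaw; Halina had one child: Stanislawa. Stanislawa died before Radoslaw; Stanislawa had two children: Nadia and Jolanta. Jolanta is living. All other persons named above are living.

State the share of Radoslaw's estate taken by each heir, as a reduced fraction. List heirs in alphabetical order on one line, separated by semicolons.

Czeslaw 3/40; Ireneusz 1/4; Jolanta 3/40; Kazimierz 3/20; Mieczyslaw 3/40; Nadia 3/40; Urszula 3/20; Zofia 3/20

There is no surviving spouse, so the entire estate passes to Radoslaw's descendants per capita at each generation.
At generation 1 (Tadeusz, Pelagia, Halina, Ireneusz) there are 4 shares of (1)/4 = 1/4 each.
Living: Ireneusz — each takes 1/4.
Deceased: Tadeusz, Pelagia, and Halina. Their combined 3/4 is pooled and carried to generation 2.
At generation 2 (Urszula, Grzegorz, Kazimierz, Zofia, Stanislawa) there are 5 shares of (3/4)/5 = 3/20 each.
Living: Urszula, Kazimierz, and Zofia — each takes 3/20.
Deceased: Grzegorz and Stanislawa. Their combined 3/10 is pooled and carried to generation 3.
At generation 3 (Mieczyslaw, Czeslaw, Nadia, Jolanta) there are 4 shares of (3/10)/4 = 3/40 each.
Living: Mieczyslaw, Czeslaw, Nadia, and Jolanta — each takes 3/40.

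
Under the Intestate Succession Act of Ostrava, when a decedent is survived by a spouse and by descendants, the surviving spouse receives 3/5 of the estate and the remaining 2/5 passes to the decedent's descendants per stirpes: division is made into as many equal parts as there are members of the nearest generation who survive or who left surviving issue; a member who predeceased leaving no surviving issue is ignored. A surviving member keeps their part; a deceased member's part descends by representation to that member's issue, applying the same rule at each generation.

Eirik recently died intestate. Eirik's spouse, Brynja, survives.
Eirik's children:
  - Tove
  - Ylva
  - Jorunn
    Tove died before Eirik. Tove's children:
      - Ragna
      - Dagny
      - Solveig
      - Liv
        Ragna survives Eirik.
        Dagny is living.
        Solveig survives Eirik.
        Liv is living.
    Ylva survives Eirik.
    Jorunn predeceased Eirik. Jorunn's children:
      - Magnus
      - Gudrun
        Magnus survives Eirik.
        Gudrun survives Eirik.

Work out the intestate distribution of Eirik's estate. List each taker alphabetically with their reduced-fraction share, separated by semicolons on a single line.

Brynja, as surviving spouse, takes 3/5.
The remaining 2/5 passes to Eirik's descendants per stirpes.
The 2/5 is divided into 3 equal shares of 2/15 among Tove, Ylva, Jorunn.
Tove predeceased; the 2/15 allotted to Tove's branch passes to Tove's issue by representation.
The 2/15 is divided into 4 equal shares of 1/30 among Ragna, Dagny, Solveig, Liv.
Ragna is living and takes 1/30.
Dagny is living and takes 1/30.
Solveig is living and takes 1/30.
Liv is living and takes 1/30.
Ylva is living and takes 2/15.
Jorunn predeceased; the 2/15 allotted to Jorunn's branch passes to Jorunn's issue by representation.
The 2/15 is divided into 2 equal shares of 1/15 among Magnus, Gudrun.
Magnus is living and takes 1/15.
Gudrun is living and takes 1/15.

Brynja 3/5; Dagny 1/30; Gudrun 1/15; Liv 1/30; Magnus 1/15; Ragna 1/30; Solveig 1/30; Ylva 2/15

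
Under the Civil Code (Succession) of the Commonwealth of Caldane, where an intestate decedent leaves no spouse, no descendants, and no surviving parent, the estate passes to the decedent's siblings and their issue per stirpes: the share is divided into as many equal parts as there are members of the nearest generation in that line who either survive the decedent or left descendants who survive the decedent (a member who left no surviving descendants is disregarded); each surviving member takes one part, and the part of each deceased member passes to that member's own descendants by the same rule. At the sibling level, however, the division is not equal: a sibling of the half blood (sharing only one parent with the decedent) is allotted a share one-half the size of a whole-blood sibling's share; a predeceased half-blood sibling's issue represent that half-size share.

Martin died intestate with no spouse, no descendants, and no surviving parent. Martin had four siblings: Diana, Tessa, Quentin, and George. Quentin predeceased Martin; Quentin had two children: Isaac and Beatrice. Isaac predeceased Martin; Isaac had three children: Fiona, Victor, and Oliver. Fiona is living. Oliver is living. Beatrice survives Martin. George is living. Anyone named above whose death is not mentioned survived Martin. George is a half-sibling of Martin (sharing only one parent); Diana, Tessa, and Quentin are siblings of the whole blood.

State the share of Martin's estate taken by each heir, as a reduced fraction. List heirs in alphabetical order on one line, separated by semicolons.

No spouse, descendants, or parent survives, so the estate passes to Martin's siblings per stirpes.
Half-blood siblings count for one-half the weight of whole-blood siblings at the initial division.
Dividing 1 in proportion to weights (total weight 7/2): Diana (weight 1) → 2/7; Tessa (weight 1) → 2/7; Quentin (weight 1) → 2/7; George (weight 1/2) → 1/7.
Diana is living and takes 2/7.
Tessa is living and takes 2/7.
Quentin predeceased; the 2/7 allotted to Quentin's branch passes to Quentin's issue by representation.
The 2/7 is divided into 2 equal shares of 1/7 among Isaac, Beatrice.
Isaac predeceased; the 1/7 allotted to Isaac's branch passes to Isaac's issue by representation.
The 1/7 is divided into 3 equal shares of 1/21 among Fiona, Victor, Oliver.
Fiona is living and takes 1/21.
Victor is living and takes 1/21.
Oliver is living and takes 1/21.
Beatrice is living and takes 1/7.
George is living and takes 1/7.

Beatrice 1/7; Diana 2/7; Fiona 1/21; George 1/7; Oliver 1/21; Tessa 2/7; Victor 1/21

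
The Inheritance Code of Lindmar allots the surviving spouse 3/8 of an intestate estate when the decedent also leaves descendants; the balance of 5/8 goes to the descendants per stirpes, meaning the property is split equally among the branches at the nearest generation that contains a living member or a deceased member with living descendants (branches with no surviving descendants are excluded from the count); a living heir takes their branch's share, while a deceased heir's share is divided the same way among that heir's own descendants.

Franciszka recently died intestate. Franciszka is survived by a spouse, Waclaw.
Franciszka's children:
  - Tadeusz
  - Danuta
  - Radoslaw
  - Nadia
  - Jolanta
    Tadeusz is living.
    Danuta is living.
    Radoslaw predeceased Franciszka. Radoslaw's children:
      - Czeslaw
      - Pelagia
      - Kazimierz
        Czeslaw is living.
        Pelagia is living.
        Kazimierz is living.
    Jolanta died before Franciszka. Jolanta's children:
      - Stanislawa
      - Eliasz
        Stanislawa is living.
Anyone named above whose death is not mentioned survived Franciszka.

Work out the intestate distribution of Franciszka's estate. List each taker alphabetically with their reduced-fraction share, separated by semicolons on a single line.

Waclaw, as surviving spouse, takes 3/8.
The remaining 5/8 passes to Franciszka's descendants per stirpes.
The 5/8 is divided into 5 equal shares of 1/8 among Tadeusz, Danuta, Radoslaw, Nadia, Jolanta.
Tadeusz is living and takes 1/8.
Danuta is living and takes 1/8.
Radoslaw predeceased; the 1/8 allotted to Radoslaw's branch passes to Radoslaw's issue by representation.
The 1/8 is divided into 3 equal shares of 1/24 among Czeslaw, Pelagia, Kazimierz.
Czeslaw is living and takes 1/24.
Pelagia is living and takes 1/24.
Kazimierz is living and takes 1/24.
Nadia is living and takes 1/8.
Jolanta predeceased; the 1/8 allotted to Jolanta's branch passes to Jolanta's issue by representation.
The 1/8 is divided into 2 equal shares of 1/16 among Stanislawa, Eliasz.
Stanislawa is living and takes 1/16.
Eliasz is living and takes 1/16.

Czeslaw 1/24; Danuta 1/8; Eliasz 1/16; Kazimierz 1/24; Nadia 1/8; Pelagia 1/24; Stanislawa 1/16; Tadeusz 1/8; Waclaw 3/8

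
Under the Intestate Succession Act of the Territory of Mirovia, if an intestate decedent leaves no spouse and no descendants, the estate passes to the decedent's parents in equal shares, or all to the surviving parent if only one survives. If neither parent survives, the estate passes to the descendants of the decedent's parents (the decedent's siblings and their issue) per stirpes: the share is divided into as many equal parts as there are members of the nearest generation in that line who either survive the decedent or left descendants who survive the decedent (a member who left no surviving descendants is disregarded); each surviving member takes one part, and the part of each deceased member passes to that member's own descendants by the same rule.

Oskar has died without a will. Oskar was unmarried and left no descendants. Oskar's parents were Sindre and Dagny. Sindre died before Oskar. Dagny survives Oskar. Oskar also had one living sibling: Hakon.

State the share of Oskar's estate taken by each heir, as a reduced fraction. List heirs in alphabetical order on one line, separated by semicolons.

Dagny 1

Only one parent, Dagny, survives, so Dagny takes the entire estate. The siblings take nothing because a surviving parent has priority.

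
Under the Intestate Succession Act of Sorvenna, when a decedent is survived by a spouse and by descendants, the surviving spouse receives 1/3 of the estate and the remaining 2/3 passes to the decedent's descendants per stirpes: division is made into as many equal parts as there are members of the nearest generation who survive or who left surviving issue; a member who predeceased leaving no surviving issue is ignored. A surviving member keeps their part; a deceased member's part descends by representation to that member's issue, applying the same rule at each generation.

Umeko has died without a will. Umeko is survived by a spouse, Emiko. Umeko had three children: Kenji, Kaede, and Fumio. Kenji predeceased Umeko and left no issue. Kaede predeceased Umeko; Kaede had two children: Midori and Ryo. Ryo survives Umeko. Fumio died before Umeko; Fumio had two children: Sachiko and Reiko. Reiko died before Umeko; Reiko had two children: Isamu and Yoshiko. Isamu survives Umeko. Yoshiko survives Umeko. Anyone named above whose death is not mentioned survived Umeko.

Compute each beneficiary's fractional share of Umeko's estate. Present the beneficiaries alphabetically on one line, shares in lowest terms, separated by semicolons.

Emiko, as surviving spouse, takes 1/3.
The remaining 2/3 passes to Umeko's descendants per stirpes.
Kenji left no surviving issue, so that branch lapses and is disregarded.
The 2/3 is divided into 2 equal shares of 1/3 among Kaede, Fumio.
Kaede predeceased; the 1/3 allotted to Kaede's branch passes to Kaede's issue by representation.
The 1/3 is divided into 2 equal shares of 1/6 among Midori, Ryo.
Midori is living and takes 1/6.
Ryo is living and takes 1/6.
Fumio predeceased; the 1/3 allotted to Fumio's branch passes to Fumio's issue by representation.
The 1/3 is divided into 2 equal shares of 1/6 among Sachiko, Reiko.
Sachiko is living and takes 1/6.
Reiko predeceased; the 1/6 allotted to Reiko's branch passes to Reiko's issue by representation.
The 1/6 is divided into 2 equal shares of 1/12 among Isamu, Yoshiko.
Isamu is living and takes 1/12.
Yoshiko is living and takes 1/12.

Emiko 1/3; Isamu 1/12; Midori 1/6; Ryo 1/6; Sachiko 1/6; Yoshiko 1/12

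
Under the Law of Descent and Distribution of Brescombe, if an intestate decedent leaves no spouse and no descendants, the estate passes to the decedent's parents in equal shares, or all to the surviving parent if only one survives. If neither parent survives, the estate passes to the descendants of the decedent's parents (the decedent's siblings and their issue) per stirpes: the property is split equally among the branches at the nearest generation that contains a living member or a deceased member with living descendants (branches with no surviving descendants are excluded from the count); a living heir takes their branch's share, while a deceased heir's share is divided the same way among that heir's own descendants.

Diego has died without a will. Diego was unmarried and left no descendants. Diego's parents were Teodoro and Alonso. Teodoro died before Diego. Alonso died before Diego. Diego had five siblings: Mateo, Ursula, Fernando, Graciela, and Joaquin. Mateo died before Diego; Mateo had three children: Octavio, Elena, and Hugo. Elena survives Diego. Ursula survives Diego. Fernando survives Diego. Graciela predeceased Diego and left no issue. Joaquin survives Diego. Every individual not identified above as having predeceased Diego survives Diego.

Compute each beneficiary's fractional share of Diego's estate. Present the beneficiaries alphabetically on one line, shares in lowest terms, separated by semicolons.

Elena 1/12; Fernando 1/4; Hugo 1/12; Joaquin 1/4; Octavio 1/12; Ursula 1/4

Neither parent survives and there are no descendants, so the estate passes to Diego's siblings and their issue per stirpes.
Graciela left no surviving issue, so that branch lapses and is disregarded.
The estate is divided into 4 equal shares of 1/4 among Mateo, Ursula, Fernando, Joaquin.
Mateo predeceased; the 1/4 allotted to Mateo's branch passes to Mateo's issue by representation.
The 1/4 is divided into 3 equal shares of 1/12 among Octavio, Elena, Hugo.
Octavio is living and takes 1/12.
Elena is living and takes 1/12.
Hugo is living and takes 1/12.
Ursula is living and takes 1/4.
Fernando is living and takes 1/4.
Joaquin is living and takes 1/4.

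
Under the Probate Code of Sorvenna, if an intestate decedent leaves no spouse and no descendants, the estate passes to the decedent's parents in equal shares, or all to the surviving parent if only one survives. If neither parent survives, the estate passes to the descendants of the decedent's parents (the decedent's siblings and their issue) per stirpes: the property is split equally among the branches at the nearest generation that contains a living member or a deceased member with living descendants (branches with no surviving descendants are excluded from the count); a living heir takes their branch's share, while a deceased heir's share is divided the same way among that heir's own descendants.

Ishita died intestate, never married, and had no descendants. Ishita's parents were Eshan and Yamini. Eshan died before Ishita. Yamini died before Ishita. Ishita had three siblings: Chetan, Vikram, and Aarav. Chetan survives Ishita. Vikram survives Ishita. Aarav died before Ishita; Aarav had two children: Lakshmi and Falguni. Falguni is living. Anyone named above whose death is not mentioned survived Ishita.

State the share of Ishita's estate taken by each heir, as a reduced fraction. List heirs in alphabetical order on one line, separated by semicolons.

Chetan 1/3; Falguni 1/6; Lakshmi 1/6; Vikram 1/3

Neither parent survives and there are no descendants, so the estate passes to Ishita's siblings and their issue per stirpes.
The estate is divided into 3 equal shares of 1/3 among Chetan, Vikram, Aarav.
Chetan is living and takes 1/3.
Vikram is living and takes 1/3.
Aarav predeceased; the 1/3 allotted to Aarav's branch passes to Aarav's issue by representation.
The 1/3 is divided into 2 equal shares of 1/6 among Lakshmi, Falguni.
Lakshmi is living and takes 1/6.
Falguni is living and takes 1/6.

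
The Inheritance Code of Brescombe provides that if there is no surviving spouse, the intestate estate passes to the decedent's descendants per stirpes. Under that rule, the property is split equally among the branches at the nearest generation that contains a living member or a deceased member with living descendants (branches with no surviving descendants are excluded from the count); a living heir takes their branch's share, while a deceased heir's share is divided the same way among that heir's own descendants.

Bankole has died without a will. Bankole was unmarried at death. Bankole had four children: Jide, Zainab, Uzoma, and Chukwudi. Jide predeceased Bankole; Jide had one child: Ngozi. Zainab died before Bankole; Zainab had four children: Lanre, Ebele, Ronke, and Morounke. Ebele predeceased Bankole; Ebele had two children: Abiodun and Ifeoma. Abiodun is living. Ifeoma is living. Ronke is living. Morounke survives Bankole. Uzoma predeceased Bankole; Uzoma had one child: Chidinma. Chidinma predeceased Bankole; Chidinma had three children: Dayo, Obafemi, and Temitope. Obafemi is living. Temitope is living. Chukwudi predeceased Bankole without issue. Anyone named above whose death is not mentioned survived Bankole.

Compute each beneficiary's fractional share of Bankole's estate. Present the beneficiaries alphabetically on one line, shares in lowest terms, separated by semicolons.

There is no surviving spouse, so the entire estate passes to Bankole's descendants per stirpes.
Chukwudi left no surviving issue, so that branch lapses and is disregarded.
The estate is divided into 3 equal shares of 1/3 among Jide, Zainab, Uzoma.
Jide predeceased; the 1/3 allotted to Jide's branch passes to Jide's issue by representation.
Ngozi is the sole taker at this level and receives the full 1/3.
Zainab predeceased; the 1/3 allotted to Zainab's branch passes to Zainab's issue by representation.
The 1/3 is divided into 4 equal shares of 1/12 among Lanre, Ebele, Ronke, Morounke.
Lanre is living and takes 1/12.
Ebele predeceased; the 1/12 allotted to Ebele's branch passes to Ebele's issue by representation.
The 1/12 is divided into 2 equal shares of 1/24 among Abiodun, Ifeoma.
Abiodun is living and takes 1/24.
Ifeoma is living and takes 1/24.
Ronke is living and takes 1/12.
Morounke is living and takes 1/12.
Uzoma predeceased; the 1/3 allotted to Uzoma's branch passes to Uzoma's issue by representation.
Chidinma's line is the sole branch at this level, so the full 1/3 passes to Chidinma's issue by representation.
The 1/3 is divided into 3 equal shares of 1/9 among Dayo, Obafemi, Temitope.
Dayo is living and takes 1/9.
Obafemi is living and takes 1/9.
Temitope is living and takes 1/9.

Abiodun 1/24; Dayo 1/9; Ifeoma 1/24; Lanre 1/12; Morounke 1/12; Ngozi 1/3; Obafemi 1/9; Ronke 1/12; Temitope 1/9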